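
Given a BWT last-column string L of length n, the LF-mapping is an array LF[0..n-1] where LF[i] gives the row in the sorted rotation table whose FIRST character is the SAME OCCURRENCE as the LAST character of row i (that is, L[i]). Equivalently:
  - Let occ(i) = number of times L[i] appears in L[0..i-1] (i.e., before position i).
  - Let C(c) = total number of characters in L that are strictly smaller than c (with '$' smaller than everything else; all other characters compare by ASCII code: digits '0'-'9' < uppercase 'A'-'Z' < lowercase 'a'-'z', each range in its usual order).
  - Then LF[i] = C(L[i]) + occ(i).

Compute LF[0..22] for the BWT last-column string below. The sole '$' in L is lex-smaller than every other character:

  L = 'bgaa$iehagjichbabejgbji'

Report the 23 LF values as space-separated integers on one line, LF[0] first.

Answer: 5 12 1 2 0 17 10 15 3 13 20 18 9 16 6 4 7 11 21 14 8 22 19

Derivation:
Char counts: '$':1, 'a':4, 'b':4, 'c':1, 'e':2, 'g':3, 'h':2, 'i':3, 'j':3
C (first-col start): C('$')=0, C('a')=1, C('b')=5, C('c')=9, C('e')=10, C('g')=12, C('h')=15, C('i')=17, C('j')=20
L[0]='b': occ=0, LF[0]=C('b')+0=5+0=5
L[1]='g': occ=0, LF[1]=C('g')+0=12+0=12
L[2]='a': occ=0, LF[2]=C('a')+0=1+0=1
L[3]='a': occ=1, LF[3]=C('a')+1=1+1=2
L[4]='$': occ=0, LF[4]=C('$')+0=0+0=0
L[5]='i': occ=0, LF[5]=C('i')+0=17+0=17
L[6]='e': occ=0, LF[6]=C('e')+0=10+0=10
L[7]='h': occ=0, LF[7]=C('h')+0=15+0=15
L[8]='a': occ=2, LF[8]=C('a')+2=1+2=3
L[9]='g': occ=1, LF[9]=C('g')+1=12+1=13
L[10]='j': occ=0, LF[10]=C('j')+0=20+0=20
L[11]='i': occ=1, LF[11]=C('i')+1=17+1=18
L[12]='c': occ=0, LF[12]=C('c')+0=9+0=9
L[13]='h': occ=1, LF[13]=C('h')+1=15+1=16
L[14]='b': occ=1, LF[14]=C('b')+1=5+1=6
L[15]='a': occ=3, LF[15]=C('a')+3=1+3=4
L[16]='b': occ=2, LF[16]=C('b')+2=5+2=7
L[17]='e': occ=1, LF[17]=C('e')+1=10+1=11
L[18]='j': occ=1, LF[18]=C('j')+1=20+1=21
L[19]='g': occ=2, LF[19]=C('g')+2=12+2=14
L[20]='b': occ=3, LF[20]=C('b')+3=5+3=8
L[21]='j': occ=2, LF[21]=C('j')+2=20+2=22
L[22]='i': occ=2, LF[22]=C('i')+2=17+2=19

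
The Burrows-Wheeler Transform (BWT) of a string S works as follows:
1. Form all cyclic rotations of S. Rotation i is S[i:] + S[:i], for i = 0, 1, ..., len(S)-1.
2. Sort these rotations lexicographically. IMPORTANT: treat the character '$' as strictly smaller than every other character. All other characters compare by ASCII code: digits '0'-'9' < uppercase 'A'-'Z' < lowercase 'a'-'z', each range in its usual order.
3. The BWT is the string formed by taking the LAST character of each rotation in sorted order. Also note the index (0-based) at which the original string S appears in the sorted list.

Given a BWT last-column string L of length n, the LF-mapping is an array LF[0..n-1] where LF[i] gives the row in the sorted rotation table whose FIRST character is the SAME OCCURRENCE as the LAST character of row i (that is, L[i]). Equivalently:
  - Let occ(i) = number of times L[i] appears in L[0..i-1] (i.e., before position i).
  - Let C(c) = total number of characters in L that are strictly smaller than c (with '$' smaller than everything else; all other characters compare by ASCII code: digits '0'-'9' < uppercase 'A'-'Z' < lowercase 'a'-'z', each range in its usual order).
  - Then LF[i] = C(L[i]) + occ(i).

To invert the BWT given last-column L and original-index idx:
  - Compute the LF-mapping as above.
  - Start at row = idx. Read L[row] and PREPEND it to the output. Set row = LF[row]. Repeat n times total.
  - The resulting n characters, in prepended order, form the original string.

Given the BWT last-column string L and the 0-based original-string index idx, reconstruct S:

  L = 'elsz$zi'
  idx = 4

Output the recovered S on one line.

Answer: sizzle$

Derivation:
LF mapping: 1 3 4 5 0 6 2
Walk LF starting at row 4, prepending L[row]:
  step 1: row=4, L[4]='$', prepend. Next row=LF[4]=0
  step 2: row=0, L[0]='e', prepend. Next row=LF[0]=1
  step 3: row=1, L[1]='l', prepend. Next row=LF[1]=3
  step 4: row=3, L[3]='z', prepend. Next row=LF[3]=5
  step 5: row=5, L[5]='z', prepend. Next row=LF[5]=6
  step 6: row=6, L[6]='i', prepend. Next row=LF[6]=2
  step 7: row=2, L[2]='s', prepend. Next row=LF[2]=4
Reversed output: sizzle$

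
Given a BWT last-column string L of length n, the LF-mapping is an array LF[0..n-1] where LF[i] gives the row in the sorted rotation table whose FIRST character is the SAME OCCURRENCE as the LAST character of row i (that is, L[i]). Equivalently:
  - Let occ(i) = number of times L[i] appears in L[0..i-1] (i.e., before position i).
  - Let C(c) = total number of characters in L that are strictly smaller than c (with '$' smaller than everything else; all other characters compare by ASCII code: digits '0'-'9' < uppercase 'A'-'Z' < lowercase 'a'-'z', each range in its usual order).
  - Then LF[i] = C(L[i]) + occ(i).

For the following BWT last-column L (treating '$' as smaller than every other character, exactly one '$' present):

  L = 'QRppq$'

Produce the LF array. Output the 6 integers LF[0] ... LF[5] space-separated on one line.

Char counts: '$':1, 'Q':1, 'R':1, 'p':2, 'q':1
C (first-col start): C('$')=0, C('Q')=1, C('R')=2, C('p')=3, C('q')=5
L[0]='Q': occ=0, LF[0]=C('Q')+0=1+0=1
L[1]='R': occ=0, LF[1]=C('R')+0=2+0=2
L[2]='p': occ=0, LF[2]=C('p')+0=3+0=3
L[3]='p': occ=1, LF[3]=C('p')+1=3+1=4
L[4]='q': occ=0, LF[4]=C('q')+0=5+0=5
L[5]='$': occ=0, LF[5]=C('$')+0=0+0=0

Answer: 1 2 3 4 5 0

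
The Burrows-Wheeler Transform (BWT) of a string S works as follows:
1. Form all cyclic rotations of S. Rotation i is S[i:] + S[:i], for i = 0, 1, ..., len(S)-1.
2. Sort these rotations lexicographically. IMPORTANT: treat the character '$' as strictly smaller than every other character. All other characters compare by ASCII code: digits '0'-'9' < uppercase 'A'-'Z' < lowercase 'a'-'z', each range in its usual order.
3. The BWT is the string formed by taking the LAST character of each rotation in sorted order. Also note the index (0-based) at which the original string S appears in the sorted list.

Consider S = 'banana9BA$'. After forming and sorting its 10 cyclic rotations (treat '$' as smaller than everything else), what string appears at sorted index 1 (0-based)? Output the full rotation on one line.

All 10 rotations (rotation i = S[i:]+S[:i]):
  rot[0] = banana9BA$
  rot[1] = anana9BA$b
  rot[2] = nana9BA$ba
  rot[3] = ana9BA$ban
  rot[4] = na9BA$bana
  rot[5] = a9BA$banan
  rot[6] = 9BA$banana
  rot[7] = BA$banana9
  rot[8] = A$banana9B
  rot[9] = $banana9BA
Sorted (with $ < everything):
  sorted[0] = $banana9BA
  sorted[1] = 9BA$banana
  sorted[2] = A$banana9B
  sorted[3] = BA$banana9
  sorted[4] = a9BA$banan
  sorted[5] = ana9BA$ban
  sorted[6] = anana9BA$b
  sorted[7] = banana9BA$
  sorted[8] = na9BA$bana
  sorted[9] = nana9BA$ba
sorted[1] = 9BA$banana

Answer: 9BA$banana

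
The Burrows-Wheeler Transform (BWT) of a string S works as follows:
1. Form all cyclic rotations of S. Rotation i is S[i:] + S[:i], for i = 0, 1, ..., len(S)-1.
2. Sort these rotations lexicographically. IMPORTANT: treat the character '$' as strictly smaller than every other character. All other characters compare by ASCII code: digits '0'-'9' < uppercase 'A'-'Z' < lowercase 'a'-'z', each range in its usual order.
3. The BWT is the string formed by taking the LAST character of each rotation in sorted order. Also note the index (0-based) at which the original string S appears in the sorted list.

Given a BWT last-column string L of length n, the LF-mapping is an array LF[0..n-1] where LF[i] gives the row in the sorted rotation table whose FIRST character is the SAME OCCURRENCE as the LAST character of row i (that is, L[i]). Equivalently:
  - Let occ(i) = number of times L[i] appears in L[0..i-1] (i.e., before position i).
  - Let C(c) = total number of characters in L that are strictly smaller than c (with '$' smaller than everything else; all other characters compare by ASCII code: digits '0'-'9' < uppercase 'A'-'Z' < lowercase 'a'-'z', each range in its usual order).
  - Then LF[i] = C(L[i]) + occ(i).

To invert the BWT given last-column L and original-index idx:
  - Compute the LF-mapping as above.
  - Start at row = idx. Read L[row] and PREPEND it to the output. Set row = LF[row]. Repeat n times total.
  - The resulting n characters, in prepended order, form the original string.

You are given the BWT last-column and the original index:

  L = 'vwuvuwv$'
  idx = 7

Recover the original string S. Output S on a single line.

LF mapping: 3 6 1 4 2 7 5 0
Walk LF starting at row 7, prepending L[row]:
  step 1: row=7, L[7]='$', prepend. Next row=LF[7]=0
  step 2: row=0, L[0]='v', prepend. Next row=LF[0]=3
  step 3: row=3, L[3]='v', prepend. Next row=LF[3]=4
  step 4: row=4, L[4]='u', prepend. Next row=LF[4]=2
  step 5: row=2, L[2]='u', prepend. Next row=LF[2]=1
  step 6: row=1, L[1]='w', prepend. Next row=LF[1]=6
  step 7: row=6, L[6]='v', prepend. Next row=LF[6]=5
  step 8: row=5, L[5]='w', prepend. Next row=LF[5]=7
Reversed output: wvwuuvv$

Answer: wvwuuvv$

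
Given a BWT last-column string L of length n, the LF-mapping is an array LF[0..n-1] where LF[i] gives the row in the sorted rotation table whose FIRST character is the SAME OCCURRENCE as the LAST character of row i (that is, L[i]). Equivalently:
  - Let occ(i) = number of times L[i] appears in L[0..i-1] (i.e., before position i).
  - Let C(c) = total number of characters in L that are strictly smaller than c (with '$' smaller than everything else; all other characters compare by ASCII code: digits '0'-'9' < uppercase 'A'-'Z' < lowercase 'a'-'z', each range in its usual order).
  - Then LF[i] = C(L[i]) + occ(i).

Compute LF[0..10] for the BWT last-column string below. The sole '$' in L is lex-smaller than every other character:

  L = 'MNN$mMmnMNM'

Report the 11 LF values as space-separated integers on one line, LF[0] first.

Answer: 1 5 6 0 8 2 9 10 3 7 4

Derivation:
Char counts: '$':1, 'M':4, 'N':3, 'm':2, 'n':1
C (first-col start): C('$')=0, C('M')=1, C('N')=5, C('m')=8, C('n')=10
L[0]='M': occ=0, LF[0]=C('M')+0=1+0=1
L[1]='N': occ=0, LF[1]=C('N')+0=5+0=5
L[2]='N': occ=1, LF[2]=C('N')+1=5+1=6
L[3]='$': occ=0, LF[3]=C('$')+0=0+0=0
L[4]='m': occ=0, LF[4]=C('m')+0=8+0=8
L[5]='M': occ=1, LF[5]=C('M')+1=1+1=2
L[6]='m': occ=1, LF[6]=C('m')+1=8+1=9
L[7]='n': occ=0, LF[7]=C('n')+0=10+0=10
L[8]='M': occ=2, LF[8]=C('M')+2=1+2=3
L[9]='N': occ=2, LF[9]=C('N')+2=5+2=7
L[10]='M': occ=3, LF[10]=C('M')+3=1+3=4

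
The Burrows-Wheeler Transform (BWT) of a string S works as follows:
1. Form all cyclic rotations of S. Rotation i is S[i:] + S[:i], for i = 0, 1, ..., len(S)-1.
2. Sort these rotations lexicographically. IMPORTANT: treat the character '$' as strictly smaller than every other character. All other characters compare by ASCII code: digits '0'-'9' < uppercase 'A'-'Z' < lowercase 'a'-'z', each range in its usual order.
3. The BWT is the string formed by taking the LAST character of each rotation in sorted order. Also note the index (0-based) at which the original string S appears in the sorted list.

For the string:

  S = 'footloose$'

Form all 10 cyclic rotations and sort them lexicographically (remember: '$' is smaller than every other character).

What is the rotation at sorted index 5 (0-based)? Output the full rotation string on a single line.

Answer: ootloose$f

Derivation:
All 10 rotations (rotation i = S[i:]+S[:i]):
  rot[0] = footloose$
  rot[1] = ootloose$f
  rot[2] = otloose$fo
  rot[3] = tloose$foo
  rot[4] = loose$foot
  rot[5] = oose$footl
  rot[6] = ose$footlo
  rot[7] = se$footloo
  rot[8] = e$footloos
  rot[9] = $footloose
Sorted (with $ < everything):
  sorted[0] = $footloose
  sorted[1] = e$footloos
  sorted[2] = footloose$
  sorted[3] = loose$foot
  sorted[4] = oose$footl
  sorted[5] = ootloose$f
  sorted[6] = ose$footlo
  sorted[7] = otloose$fo
  sorted[8] = se$footloo
  sorted[9] = tloose$foo
sorted[5] = ootloose$f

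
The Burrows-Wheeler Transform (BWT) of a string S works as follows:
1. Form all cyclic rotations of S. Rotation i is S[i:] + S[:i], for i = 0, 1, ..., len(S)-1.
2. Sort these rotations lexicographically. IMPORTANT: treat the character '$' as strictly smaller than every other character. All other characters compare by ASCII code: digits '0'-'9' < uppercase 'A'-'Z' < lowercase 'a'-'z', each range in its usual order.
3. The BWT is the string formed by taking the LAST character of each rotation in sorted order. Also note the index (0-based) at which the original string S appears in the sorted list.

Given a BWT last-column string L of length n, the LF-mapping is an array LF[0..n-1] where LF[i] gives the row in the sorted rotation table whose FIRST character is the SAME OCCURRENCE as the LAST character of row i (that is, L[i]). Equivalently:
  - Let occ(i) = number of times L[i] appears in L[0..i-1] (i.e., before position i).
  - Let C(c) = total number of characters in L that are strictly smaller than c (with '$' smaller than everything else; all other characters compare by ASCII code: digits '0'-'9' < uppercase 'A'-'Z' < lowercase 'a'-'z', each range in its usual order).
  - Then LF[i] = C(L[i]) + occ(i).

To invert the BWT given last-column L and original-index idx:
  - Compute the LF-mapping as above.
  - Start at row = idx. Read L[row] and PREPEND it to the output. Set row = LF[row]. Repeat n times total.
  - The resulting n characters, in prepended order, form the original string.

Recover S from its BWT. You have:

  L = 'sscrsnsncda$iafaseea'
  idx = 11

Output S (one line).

LF mapping: 15 16 5 14 17 12 18 13 6 7 1 0 11 2 10 3 19 8 9 4
Walk LF starting at row 11, prepending L[row]:
  step 1: row=11, L[11]='$', prepend. Next row=LF[11]=0
  step 2: row=0, L[0]='s', prepend. Next row=LF[0]=15
  step 3: row=15, L[15]='a', prepend. Next row=LF[15]=3
  step 4: row=3, L[3]='r', prepend. Next row=LF[3]=14
  step 5: row=14, L[14]='f', prepend. Next row=LF[14]=10
  step 6: row=10, L[10]='a', prepend. Next row=LF[10]=1
  step 7: row=1, L[1]='s', prepend. Next row=LF[1]=16
  step 8: row=16, L[16]='s', prepend. Next row=LF[16]=19
  step 9: row=19, L[19]='a', prepend. Next row=LF[19]=4
  step 10: row=4, L[4]='s', prepend. Next row=LF[4]=17
  step 11: row=17, L[17]='e', prepend. Next row=LF[17]=8
  step 12: row=8, L[8]='c', prepend. Next row=LF[8]=6
  step 13: row=6, L[6]='s', prepend. Next row=LF[6]=18
  step 14: row=18, L[18]='e', prepend. Next row=LF[18]=9
  step 15: row=9, L[9]='d', prepend. Next row=LF[9]=7
  step 16: row=7, L[7]='n', prepend. Next row=LF[7]=13
  step 17: row=13, L[13]='a', prepend. Next row=LF[13]=2
  step 18: row=2, L[2]='c', prepend. Next row=LF[2]=5
  step 19: row=5, L[5]='n', prepend. Next row=LF[5]=12
  step 20: row=12, L[12]='i', prepend. Next row=LF[12]=11
Reversed output: incandescesassafras$

Answer: incandescesassafras$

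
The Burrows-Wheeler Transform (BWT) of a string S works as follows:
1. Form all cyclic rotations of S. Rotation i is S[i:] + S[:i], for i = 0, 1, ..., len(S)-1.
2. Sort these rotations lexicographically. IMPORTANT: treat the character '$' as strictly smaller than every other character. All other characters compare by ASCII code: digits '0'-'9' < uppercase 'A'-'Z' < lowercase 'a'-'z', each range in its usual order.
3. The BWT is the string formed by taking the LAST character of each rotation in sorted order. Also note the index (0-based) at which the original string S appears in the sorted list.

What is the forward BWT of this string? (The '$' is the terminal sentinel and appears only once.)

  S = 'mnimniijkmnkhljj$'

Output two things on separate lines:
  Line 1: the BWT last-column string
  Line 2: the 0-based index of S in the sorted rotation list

All 17 rotations (rotation i = S[i:]+S[:i]):
  rot[0] = mnimniijkmnkhljj$
  rot[1] = nimniijkmnkhljj$m
  rot[2] = imniijkmnkhljj$mn
  rot[3] = mniijkmnkhljj$mni
  rot[4] = niijkmnkhljj$mnim
  rot[5] = iijkmnkhljj$mnimn
  rot[6] = ijkmnkhljj$mnimni
  rot[7] = jkmnkhljj$mnimnii
  rot[8] = kmnkhljj$mnimniij
  rot[9] = mnkhljj$mnimniijk
  rot[10] = nkhljj$mnimniijkm
  rot[11] = khljj$mnimniijkmn
  rot[12] = hljj$mnimniijkmnk
  rot[13] = ljj$mnimniijkmnkh
  rot[14] = jj$mnimniijkmnkhl
  rot[15] = j$mnimniijkmnkhlj
  rot[16] = $mnimniijkmnkhljj
Sorted (with $ < everything):
  sorted[0] = $mnimniijkmnkhljj  (last char: 'j')
  sorted[1] = hljj$mnimniijkmnk  (last char: 'k')
  sorted[2] = iijkmnkhljj$mnimn  (last char: 'n')
  sorted[3] = ijkmnkhljj$mnimni  (last char: 'i')
  sorted[4] = imniijkmnkhljj$mn  (last char: 'n')
  sorted[5] = j$mnimniijkmnkhlj  (last char: 'j')
  sorted[6] = jj$mnimniijkmnkhl  (last char: 'l')
  sorted[7] = jkmnkhljj$mnimnii  (last char: 'i')
  sorted[8] = khljj$mnimniijkmn  (last char: 'n')
  sorted[9] = kmnkhljj$mnimniij  (last char: 'j')
  sorted[10] = ljj$mnimniijkmnkh  (last char: 'h')
  sorted[11] = mniijkmnkhljj$mni  (last char: 'i')
  sorted[12] = mnimniijkmnkhljj$  (last char: '$')
  sorted[13] = mnkhljj$mnimniijk  (last char: 'k')
  sorted[14] = niijkmnkhljj$mnim  (last char: 'm')
  sorted[15] = nimniijkmnkhljj$m  (last char: 'm')
  sorted[16] = nkhljj$mnimniijkm  (last char: 'm')
Last column: jkninjlinjhi$kmmm
Original string S is at sorted index 12

Answer: jkninjlinjhi$kmmm
12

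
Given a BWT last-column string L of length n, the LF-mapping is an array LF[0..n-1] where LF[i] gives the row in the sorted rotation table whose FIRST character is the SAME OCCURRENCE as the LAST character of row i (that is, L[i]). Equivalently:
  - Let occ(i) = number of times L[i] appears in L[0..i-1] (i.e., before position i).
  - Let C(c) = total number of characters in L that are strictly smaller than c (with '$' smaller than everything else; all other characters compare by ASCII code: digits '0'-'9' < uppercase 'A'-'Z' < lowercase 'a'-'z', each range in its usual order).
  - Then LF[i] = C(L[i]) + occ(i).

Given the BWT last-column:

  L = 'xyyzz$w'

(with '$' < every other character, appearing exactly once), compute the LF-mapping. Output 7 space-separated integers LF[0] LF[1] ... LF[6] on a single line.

Answer: 2 3 4 5 6 0 1

Derivation:
Char counts: '$':1, 'w':1, 'x':1, 'y':2, 'z':2
C (first-col start): C('$')=0, C('w')=1, C('x')=2, C('y')=3, C('z')=5
L[0]='x': occ=0, LF[0]=C('x')+0=2+0=2
L[1]='y': occ=0, LF[1]=C('y')+0=3+0=3
L[2]='y': occ=1, LF[2]=C('y')+1=3+1=4
L[3]='z': occ=0, LF[3]=C('z')+0=5+0=5
L[4]='z': occ=1, LF[4]=C('z')+1=5+1=6
L[5]='$': occ=0, LF[5]=C('$')+0=0+0=0
L[6]='w': occ=0, LF[6]=C('w')+0=1+0=1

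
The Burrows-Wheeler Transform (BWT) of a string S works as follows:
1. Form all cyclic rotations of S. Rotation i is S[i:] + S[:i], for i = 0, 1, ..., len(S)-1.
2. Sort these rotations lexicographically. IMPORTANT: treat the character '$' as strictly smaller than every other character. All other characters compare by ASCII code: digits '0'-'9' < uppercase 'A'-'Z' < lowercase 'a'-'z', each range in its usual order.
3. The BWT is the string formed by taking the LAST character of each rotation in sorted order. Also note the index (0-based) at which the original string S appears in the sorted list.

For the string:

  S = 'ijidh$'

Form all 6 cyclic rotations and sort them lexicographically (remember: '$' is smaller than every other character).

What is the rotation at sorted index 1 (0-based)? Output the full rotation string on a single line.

Answer: dh$iji

Derivation:
All 6 rotations (rotation i = S[i:]+S[:i]):
  rot[0] = ijidh$
  rot[1] = jidh$i
  rot[2] = idh$ij
  rot[3] = dh$iji
  rot[4] = h$ijid
  rot[5] = $ijidh
Sorted (with $ < everything):
  sorted[0] = $ijidh
  sorted[1] = dh$iji
  sorted[2] = h$ijid
  sorted[3] = idh$ij
  sorted[4] = ijidh$
  sorted[5] = jidh$i
sorted[1] = dh$iji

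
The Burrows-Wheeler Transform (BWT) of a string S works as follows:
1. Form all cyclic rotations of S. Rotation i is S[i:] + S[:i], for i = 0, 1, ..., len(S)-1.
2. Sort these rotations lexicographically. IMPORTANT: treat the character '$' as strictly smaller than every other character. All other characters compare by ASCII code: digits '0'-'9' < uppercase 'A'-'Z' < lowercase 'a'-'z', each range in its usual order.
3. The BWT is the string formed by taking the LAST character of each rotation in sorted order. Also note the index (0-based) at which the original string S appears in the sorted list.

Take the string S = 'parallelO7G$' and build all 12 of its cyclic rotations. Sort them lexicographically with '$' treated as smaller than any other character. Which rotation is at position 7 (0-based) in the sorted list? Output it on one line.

All 12 rotations (rotation i = S[i:]+S[:i]):
  rot[0] = parallelO7G$
  rot[1] = arallelO7G$p
  rot[2] = rallelO7G$pa
  rot[3] = allelO7G$par
  rot[4] = llelO7G$para
  rot[5] = lelO7G$paral
  rot[6] = elO7G$parall
  rot[7] = lO7G$paralle
  rot[8] = O7G$parallel
  rot[9] = 7G$parallelO
  rot[10] = G$parallelO7
  rot[11] = $parallelO7G
Sorted (with $ < everything):
  sorted[0] = $parallelO7G
  sorted[1] = 7G$parallelO
  sorted[2] = G$parallelO7
  sorted[3] = O7G$parallel
  sorted[4] = allelO7G$par
  sorted[5] = arallelO7G$p
  sorted[6] = elO7G$parall
  sorted[7] = lO7G$paralle
  sorted[8] = lelO7G$paral
  sorted[9] = llelO7G$para
  sorted[10] = parallelO7G$
  sorted[11] = rallelO7G$pa
sorted[7] = lO7G$paralle

Answer: lO7G$paralle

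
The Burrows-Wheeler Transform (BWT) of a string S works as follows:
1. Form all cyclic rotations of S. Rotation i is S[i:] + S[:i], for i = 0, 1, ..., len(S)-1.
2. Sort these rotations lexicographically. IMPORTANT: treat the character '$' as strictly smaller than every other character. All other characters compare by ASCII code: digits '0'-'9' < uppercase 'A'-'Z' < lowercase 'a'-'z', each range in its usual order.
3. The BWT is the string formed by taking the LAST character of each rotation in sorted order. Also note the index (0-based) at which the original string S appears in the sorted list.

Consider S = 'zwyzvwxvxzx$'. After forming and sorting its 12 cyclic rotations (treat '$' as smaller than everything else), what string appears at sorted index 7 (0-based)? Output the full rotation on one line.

All 12 rotations (rotation i = S[i:]+S[:i]):
  rot[0] = zwyzvwxvxzx$
  rot[1] = wyzvwxvxzx$z
  rot[2] = yzvwxvxzx$zw
  rot[3] = zvwxvxzx$zwy
  rot[4] = vwxvxzx$zwyz
  rot[5] = wxvxzx$zwyzv
  rot[6] = xvxzx$zwyzvw
  rot[7] = vxzx$zwyzvwx
  rot[8] = xzx$zwyzvwxv
  rot[9] = zx$zwyzvwxvx
  rot[10] = x$zwyzvwxvxz
  rot[11] = $zwyzvwxvxzx
Sorted (with $ < everything):
  sorted[0] = $zwyzvwxvxzx
  sorted[1] = vwxvxzx$zwyz
  sorted[2] = vxzx$zwyzvwx
  sorted[3] = wxvxzx$zwyzv
  sorted[4] = wyzvwxvxzx$z
  sorted[5] = x$zwyzvwxvxz
  sorted[6] = xvxzx$zwyzvw
  sorted[7] = xzx$zwyzvwxv
  sorted[8] = yzvwxvxzx$zw
  sorted[9] = zvwxvxzx$zwy
  sorted[10] = zwyzvwxvxzx$
  sorted[11] = zx$zwyzvwxvx
sorted[7] = xzx$zwyzvwxv

Answer: xzx$zwyzvwxv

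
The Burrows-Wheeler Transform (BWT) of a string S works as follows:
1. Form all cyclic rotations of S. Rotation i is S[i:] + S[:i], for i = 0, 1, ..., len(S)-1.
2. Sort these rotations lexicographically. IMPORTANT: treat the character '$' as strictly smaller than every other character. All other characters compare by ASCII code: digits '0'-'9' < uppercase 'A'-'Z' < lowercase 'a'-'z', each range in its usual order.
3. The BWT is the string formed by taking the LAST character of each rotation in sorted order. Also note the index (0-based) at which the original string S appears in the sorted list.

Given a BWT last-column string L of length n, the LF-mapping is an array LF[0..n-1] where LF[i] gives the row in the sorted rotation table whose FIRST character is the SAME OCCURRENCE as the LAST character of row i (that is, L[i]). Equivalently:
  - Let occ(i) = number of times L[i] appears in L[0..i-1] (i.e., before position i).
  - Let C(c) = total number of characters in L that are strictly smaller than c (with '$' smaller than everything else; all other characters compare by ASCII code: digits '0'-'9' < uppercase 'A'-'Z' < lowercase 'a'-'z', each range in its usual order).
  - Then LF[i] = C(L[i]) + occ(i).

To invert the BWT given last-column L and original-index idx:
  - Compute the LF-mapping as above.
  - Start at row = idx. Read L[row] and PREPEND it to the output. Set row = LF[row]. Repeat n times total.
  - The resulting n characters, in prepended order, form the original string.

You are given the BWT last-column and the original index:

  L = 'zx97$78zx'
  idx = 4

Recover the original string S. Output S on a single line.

LF mapping: 7 5 4 1 0 2 3 8 6
Walk LF starting at row 4, prepending L[row]:
  step 1: row=4, L[4]='$', prepend. Next row=LF[4]=0
  step 2: row=0, L[0]='z', prepend. Next row=LF[0]=7
  step 3: row=7, L[7]='z', prepend. Next row=LF[7]=8
  step 4: row=8, L[8]='x', prepend. Next row=LF[8]=6
  step 5: row=6, L[6]='8', prepend. Next row=LF[6]=3
  step 6: row=3, L[3]='7', prepend. Next row=LF[3]=1
  step 7: row=1, L[1]='x', prepend. Next row=LF[1]=5
  step 8: row=5, L[5]='7', prepend. Next row=LF[5]=2
  step 9: row=2, L[2]='9', prepend. Next row=LF[2]=4
Reversed output: 97x78xzz$

Answer: 97x78xzz$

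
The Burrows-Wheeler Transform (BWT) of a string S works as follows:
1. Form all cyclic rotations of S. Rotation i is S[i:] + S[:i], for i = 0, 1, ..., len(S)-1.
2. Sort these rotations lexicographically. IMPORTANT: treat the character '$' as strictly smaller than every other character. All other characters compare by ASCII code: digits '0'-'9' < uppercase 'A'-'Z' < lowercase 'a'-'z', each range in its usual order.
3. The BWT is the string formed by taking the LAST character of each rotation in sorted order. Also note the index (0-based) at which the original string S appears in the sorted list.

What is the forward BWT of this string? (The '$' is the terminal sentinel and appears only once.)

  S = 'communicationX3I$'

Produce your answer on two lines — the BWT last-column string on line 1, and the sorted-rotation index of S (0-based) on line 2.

Answer: IX3nci$ntomouciam
6

Derivation:
All 17 rotations (rotation i = S[i:]+S[:i]):
  rot[0] = communicationX3I$
  rot[1] = ommunicationX3I$c
  rot[2] = mmunicationX3I$co
  rot[3] = municationX3I$com
  rot[4] = unicationX3I$comm
  rot[5] = nicationX3I$commu
  rot[6] = icationX3I$commun
  rot[7] = cationX3I$communi
  rot[8] = ationX3I$communic
  rot[9] = tionX3I$communica
  rot[10] = ionX3I$communicat
  rot[11] = onX3I$communicati
  rot[12] = nX3I$communicatio
  rot[13] = X3I$communication
  rot[14] = 3I$communicationX
  rot[15] = I$communicationX3
  rot[16] = $communicationX3I
Sorted (with $ < everything):
  sorted[0] = $communicationX3I  (last char: 'I')
  sorted[1] = 3I$communicationX  (last char: 'X')
  sorted[2] = I$communicationX3  (last char: '3')
  sorted[3] = X3I$communication  (last char: 'n')
  sorted[4] = ationX3I$communic  (last char: 'c')
  sorted[5] = cationX3I$communi  (last char: 'i')
  sorted[6] = communicationX3I$  (last char: '$')
  sorted[7] = icationX3I$commun  (last char: 'n')
  sorted[8] = ionX3I$communicat  (last char: 't')
  sorted[9] = mmunicationX3I$co  (last char: 'o')
  sorted[10] = municationX3I$com  (last char: 'm')
  sorted[11] = nX3I$communicatio  (last char: 'o')
  sorted[12] = nicationX3I$commu  (last char: 'u')
  sorted[13] = ommunicationX3I$c  (last char: 'c')
  sorted[14] = onX3I$communicati  (last char: 'i')
  sorted[15] = tionX3I$communica  (last char: 'a')
  sorted[16] = unicationX3I$comm  (last char: 'm')
Last column: IX3nci$ntomouciam
Original string S is at sorted index 6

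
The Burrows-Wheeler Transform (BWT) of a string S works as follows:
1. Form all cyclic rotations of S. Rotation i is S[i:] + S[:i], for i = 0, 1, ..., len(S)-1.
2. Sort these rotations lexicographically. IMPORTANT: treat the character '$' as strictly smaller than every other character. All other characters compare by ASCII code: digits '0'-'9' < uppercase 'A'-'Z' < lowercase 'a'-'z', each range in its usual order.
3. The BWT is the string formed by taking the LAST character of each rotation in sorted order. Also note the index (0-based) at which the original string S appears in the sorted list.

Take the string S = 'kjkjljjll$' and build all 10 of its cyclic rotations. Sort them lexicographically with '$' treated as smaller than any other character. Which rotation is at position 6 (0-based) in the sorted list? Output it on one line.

All 10 rotations (rotation i = S[i:]+S[:i]):
  rot[0] = kjkjljjll$
  rot[1] = jkjljjll$k
  rot[2] = kjljjll$kj
  rot[3] = jljjll$kjk
  rot[4] = ljjll$kjkj
  rot[5] = jjll$kjkjl
  rot[6] = jll$kjkjlj
  rot[7] = ll$kjkjljj
  rot[8] = l$kjkjljjl
  rot[9] = $kjkjljjll
Sorted (with $ < everything):
  sorted[0] = $kjkjljjll
  sorted[1] = jjll$kjkjl
  sorted[2] = jkjljjll$k
  sorted[3] = jljjll$kjk
  sorted[4] = jll$kjkjlj
  sorted[5] = kjkjljjll$
  sorted[6] = kjljjll$kj
  sorted[7] = l$kjkjljjl
  sorted[8] = ljjll$kjkj
  sorted[9] = ll$kjkjljj
sorted[6] = kjljjll$kj

Answer: kjljjll$kj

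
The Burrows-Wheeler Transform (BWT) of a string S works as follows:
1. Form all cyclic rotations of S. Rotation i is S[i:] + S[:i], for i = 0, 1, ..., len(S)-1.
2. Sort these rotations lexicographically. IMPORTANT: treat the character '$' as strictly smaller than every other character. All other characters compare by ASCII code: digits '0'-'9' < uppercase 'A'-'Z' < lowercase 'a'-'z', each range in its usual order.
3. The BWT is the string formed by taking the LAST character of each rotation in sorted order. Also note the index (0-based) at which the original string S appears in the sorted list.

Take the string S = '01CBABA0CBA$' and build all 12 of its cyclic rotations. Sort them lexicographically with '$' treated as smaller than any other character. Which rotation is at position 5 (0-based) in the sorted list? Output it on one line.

Answer: A0CBA$01CBAB

Derivation:
All 12 rotations (rotation i = S[i:]+S[:i]):
  rot[0] = 01CBABA0CBA$
  rot[1] = 1CBABA0CBA$0
  rot[2] = CBABA0CBA$01
  rot[3] = BABA0CBA$01C
  rot[4] = ABA0CBA$01CB
  rot[5] = BA0CBA$01CBA
  rot[6] = A0CBA$01CBAB
  rot[7] = 0CBA$01CBABA
  rot[8] = CBA$01CBABA0
  rot[9] = BA$01CBABA0C
  rot[10] = A$01CBABA0CB
  rot[11] = $01CBABA0CBA
Sorted (with $ < everything):
  sorted[0] = $01CBABA0CBA
  sorted[1] = 01CBABA0CBA$
  sorted[2] = 0CBA$01CBABA
  sorted[3] = 1CBABA0CBA$0
  sorted[4] = A$01CBABA0CB
  sorted[5] = A0CBA$01CBAB
  sorted[6] = ABA0CBA$01CB
  sorted[7] = BA$01CBABA0C
  sorted[8] = BA0CBA$01CBA
  sorted[9] = BABA0CBA$01C
  sorted[10] = CBA$01CBABA0
  sorted[11] = CBABA0CBA$01
sorted[5] = A0CBA$01CBAB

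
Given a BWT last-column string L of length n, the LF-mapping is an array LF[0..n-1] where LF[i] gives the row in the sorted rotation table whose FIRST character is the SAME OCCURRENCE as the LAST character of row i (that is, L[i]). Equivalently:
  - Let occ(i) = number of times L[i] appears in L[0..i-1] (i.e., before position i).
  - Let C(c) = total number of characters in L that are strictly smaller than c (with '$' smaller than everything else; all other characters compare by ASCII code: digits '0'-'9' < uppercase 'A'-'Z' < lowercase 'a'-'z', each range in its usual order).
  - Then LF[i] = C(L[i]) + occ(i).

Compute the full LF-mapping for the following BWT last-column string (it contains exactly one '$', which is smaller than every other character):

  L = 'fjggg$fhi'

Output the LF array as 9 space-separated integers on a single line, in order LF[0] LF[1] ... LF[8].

Answer: 1 8 3 4 5 0 2 6 7

Derivation:
Char counts: '$':1, 'f':2, 'g':3, 'h':1, 'i':1, 'j':1
C (first-col start): C('$')=0, C('f')=1, C('g')=3, C('h')=6, C('i')=7, C('j')=8
L[0]='f': occ=0, LF[0]=C('f')+0=1+0=1
L[1]='j': occ=0, LF[1]=C('j')+0=8+0=8
L[2]='g': occ=0, LF[2]=C('g')+0=3+0=3
L[3]='g': occ=1, LF[3]=C('g')+1=3+1=4
L[4]='g': occ=2, LF[4]=C('g')+2=3+2=5
L[5]='$': occ=0, LF[5]=C('$')+0=0+0=0
L[6]='f': occ=1, LF[6]=C('f')+1=1+1=2
L[7]='h': occ=0, LF[7]=C('h')+0=6+0=6
L[8]='i': occ=0, LF[8]=C('i')+0=7+0=7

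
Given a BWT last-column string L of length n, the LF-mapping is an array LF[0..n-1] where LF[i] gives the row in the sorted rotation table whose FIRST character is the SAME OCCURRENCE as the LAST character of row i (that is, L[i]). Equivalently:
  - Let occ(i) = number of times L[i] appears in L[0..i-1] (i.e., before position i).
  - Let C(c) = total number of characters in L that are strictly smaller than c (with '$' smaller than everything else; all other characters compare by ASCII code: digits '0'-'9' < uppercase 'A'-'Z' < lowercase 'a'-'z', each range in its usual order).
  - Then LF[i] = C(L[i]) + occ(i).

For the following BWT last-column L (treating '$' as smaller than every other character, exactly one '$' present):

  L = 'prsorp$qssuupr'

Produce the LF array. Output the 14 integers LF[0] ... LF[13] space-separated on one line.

Answer: 2 6 9 1 7 3 0 5 10 11 12 13 4 8

Derivation:
Char counts: '$':1, 'o':1, 'p':3, 'q':1, 'r':3, 's':3, 'u':2
C (first-col start): C('$')=0, C('o')=1, C('p')=2, C('q')=5, C('r')=6, C('s')=9, C('u')=12
L[0]='p': occ=0, LF[0]=C('p')+0=2+0=2
L[1]='r': occ=0, LF[1]=C('r')+0=6+0=6
L[2]='s': occ=0, LF[2]=C('s')+0=9+0=9
L[3]='o': occ=0, LF[3]=C('o')+0=1+0=1
L[4]='r': occ=1, LF[4]=C('r')+1=6+1=7
L[5]='p': occ=1, LF[5]=C('p')+1=2+1=3
L[6]='$': occ=0, LF[6]=C('$')+0=0+0=0
L[7]='q': occ=0, LF[7]=C('q')+0=5+0=5
L[8]='s': occ=1, LF[8]=C('s')+1=9+1=10
L[9]='s': occ=2, LF[9]=C('s')+2=9+2=11
L[10]='u': occ=0, LF[10]=C('u')+0=12+0=12
L[11]='u': occ=1, LF[11]=C('u')+1=12+1=13
L[12]='p': occ=2, LF[12]=C('p')+2=2+2=4
L[13]='r': occ=2, LF[13]=C('r')+2=6+2=8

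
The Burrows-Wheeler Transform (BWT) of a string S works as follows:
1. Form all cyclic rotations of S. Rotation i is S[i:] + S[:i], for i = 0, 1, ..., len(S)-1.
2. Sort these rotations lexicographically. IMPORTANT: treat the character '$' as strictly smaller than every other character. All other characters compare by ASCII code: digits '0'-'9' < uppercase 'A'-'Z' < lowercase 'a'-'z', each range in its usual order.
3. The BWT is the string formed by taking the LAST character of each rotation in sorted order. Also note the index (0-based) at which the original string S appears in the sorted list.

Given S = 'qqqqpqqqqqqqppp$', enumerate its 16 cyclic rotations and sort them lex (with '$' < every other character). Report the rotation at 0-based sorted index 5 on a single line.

All 16 rotations (rotation i = S[i:]+S[:i]):
  rot[0] = qqqqpqqqqqqqppp$
  rot[1] = qqqpqqqqqqqppp$q
  rot[2] = qqpqqqqqqqppp$qq
  rot[3] = qpqqqqqqqppp$qqq
  rot[4] = pqqqqqqqppp$qqqq
  rot[5] = qqqqqqqppp$qqqqp
  rot[6] = qqqqqqppp$qqqqpq
  rot[7] = qqqqqppp$qqqqpqq
  rot[8] = qqqqppp$qqqqpqqq
  rot[9] = qqqppp$qqqqpqqqq
  rot[10] = qqppp$qqqqpqqqqq
  rot[11] = qppp$qqqqpqqqqqq
  rot[12] = ppp$qqqqpqqqqqqq
  rot[13] = pp$qqqqpqqqqqqqp
  rot[14] = p$qqqqpqqqqqqqpp
  rot[15] = $qqqqpqqqqqqqppp
Sorted (with $ < everything):
  sorted[0] = $qqqqpqqqqqqqppp
  sorted[1] = p$qqqqpqqqqqqqpp
  sorted[2] = pp$qqqqpqqqqqqqp
  sorted[3] = ppp$qqqqpqqqqqqq
  sorted[4] = pqqqqqqqppp$qqqq
  sorted[5] = qppp$qqqqpqqqqqq
  sorted[6] = qpqqqqqqqppp$qqq
  sorted[7] = qqppp$qqqqpqqqqq
  sorted[8] = qqpqqqqqqqppp$qq
  sorted[9] = qqqppp$qqqqpqqqq
  sorted[10] = qqqpqqqqqqqppp$q
  sorted[11] = qqqqppp$qqqqpqqq
  sorted[12] = qqqqpqqqqqqqppp$
  sorted[13] = qqqqqppp$qqqqpqq
  sorted[14] = qqqqqqppp$qqqqpq
  sorted[15] = qqqqqqqppp$qqqqp
sorted[5] = qppp$qqqqpqqqqqq

Answer: qppp$qqqqpqqqqqq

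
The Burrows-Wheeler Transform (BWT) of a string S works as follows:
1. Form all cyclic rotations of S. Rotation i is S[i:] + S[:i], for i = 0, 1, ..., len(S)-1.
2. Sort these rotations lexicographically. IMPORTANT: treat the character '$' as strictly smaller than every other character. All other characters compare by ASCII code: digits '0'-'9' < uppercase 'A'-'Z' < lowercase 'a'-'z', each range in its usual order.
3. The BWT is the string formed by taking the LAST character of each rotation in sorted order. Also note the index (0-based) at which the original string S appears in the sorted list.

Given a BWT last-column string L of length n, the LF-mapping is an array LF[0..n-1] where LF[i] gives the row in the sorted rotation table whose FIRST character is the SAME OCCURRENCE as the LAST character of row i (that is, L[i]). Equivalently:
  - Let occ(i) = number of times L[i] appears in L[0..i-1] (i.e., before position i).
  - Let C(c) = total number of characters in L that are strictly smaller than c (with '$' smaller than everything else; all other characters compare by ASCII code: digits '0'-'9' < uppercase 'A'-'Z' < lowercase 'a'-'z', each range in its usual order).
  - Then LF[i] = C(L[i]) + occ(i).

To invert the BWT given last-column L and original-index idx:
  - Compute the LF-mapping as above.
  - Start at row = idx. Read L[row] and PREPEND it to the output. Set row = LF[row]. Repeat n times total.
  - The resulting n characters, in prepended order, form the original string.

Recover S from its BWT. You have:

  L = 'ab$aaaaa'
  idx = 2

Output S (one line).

Answer: aaaaaba$

Derivation:
LF mapping: 1 7 0 2 3 4 5 6
Walk LF starting at row 2, prepending L[row]:
  step 1: row=2, L[2]='$', prepend. Next row=LF[2]=0
  step 2: row=0, L[0]='a', prepend. Next row=LF[0]=1
  step 3: row=1, L[1]='b', prepend. Next row=LF[1]=7
  step 4: row=7, L[7]='a', prepend. Next row=LF[7]=6
  step 5: row=6, L[6]='a', prepend. Next row=LF[6]=5
  step 6: row=5, L[5]='a', prepend. Next row=LF[5]=4
  step 7: row=4, L[4]='a', prepend. Next row=LF[4]=3
  step 8: row=3, L[3]='a', prepend. Next row=LF[3]=2
Reversed output: aaaaaba$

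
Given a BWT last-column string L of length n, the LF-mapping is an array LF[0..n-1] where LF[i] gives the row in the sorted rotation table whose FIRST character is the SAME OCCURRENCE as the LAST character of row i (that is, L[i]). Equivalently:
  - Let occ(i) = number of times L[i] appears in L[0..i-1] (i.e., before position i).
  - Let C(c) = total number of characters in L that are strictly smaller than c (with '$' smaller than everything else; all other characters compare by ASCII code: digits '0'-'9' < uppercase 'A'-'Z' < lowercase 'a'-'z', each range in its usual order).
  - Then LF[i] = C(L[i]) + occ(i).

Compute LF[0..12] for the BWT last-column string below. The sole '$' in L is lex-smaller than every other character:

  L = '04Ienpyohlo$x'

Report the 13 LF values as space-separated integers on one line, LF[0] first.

Char counts: '$':1, '0':1, '4':1, 'I':1, 'e':1, 'h':1, 'l':1, 'n':1, 'o':2, 'p':1, 'x':1, 'y':1
C (first-col start): C('$')=0, C('0')=1, C('4')=2, C('I')=3, C('e')=4, C('h')=5, C('l')=6, C('n')=7, C('o')=8, C('p')=10, C('x')=11, C('y')=12
L[0]='0': occ=0, LF[0]=C('0')+0=1+0=1
L[1]='4': occ=0, LF[1]=C('4')+0=2+0=2
L[2]='I': occ=0, LF[2]=C('I')+0=3+0=3
L[3]='e': occ=0, LF[3]=C('e')+0=4+0=4
L[4]='n': occ=0, LF[4]=C('n')+0=7+0=7
L[5]='p': occ=0, LF[5]=C('p')+0=10+0=10
L[6]='y': occ=0, LF[6]=C('y')+0=12+0=12
L[7]='o': occ=0, LF[7]=C('o')+0=8+0=8
L[8]='h': occ=0, LF[8]=C('h')+0=5+0=5
L[9]='l': occ=0, LF[9]=C('l')+0=6+0=6
L[10]='o': occ=1, LF[10]=C('o')+1=8+1=9
L[11]='$': occ=0, LF[11]=C('$')+0=0+0=0
L[12]='x': occ=0, LF[12]=C('x')+0=11+0=11

Answer: 1 2 3 4 7 10 12 8 5 6 9 0 11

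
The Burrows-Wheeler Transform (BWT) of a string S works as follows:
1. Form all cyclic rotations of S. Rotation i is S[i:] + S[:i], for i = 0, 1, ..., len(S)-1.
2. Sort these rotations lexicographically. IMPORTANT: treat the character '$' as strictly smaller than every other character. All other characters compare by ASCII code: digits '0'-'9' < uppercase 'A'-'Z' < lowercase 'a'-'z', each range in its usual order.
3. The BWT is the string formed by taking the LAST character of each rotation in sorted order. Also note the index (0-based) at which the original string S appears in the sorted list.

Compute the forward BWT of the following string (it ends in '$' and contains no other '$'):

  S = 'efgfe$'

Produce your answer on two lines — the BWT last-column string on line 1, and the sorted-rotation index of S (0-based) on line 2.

Answer: ef$gef
2

Derivation:
All 6 rotations (rotation i = S[i:]+S[:i]):
  rot[0] = efgfe$
  rot[1] = fgfe$e
  rot[2] = gfe$ef
  rot[3] = fe$efg
  rot[4] = e$efgf
  rot[5] = $efgfe
Sorted (with $ < everything):
  sorted[0] = $efgfe  (last char: 'e')
  sorted[1] = e$efgf  (last char: 'f')
  sorted[2] = efgfe$  (last char: '$')
  sorted[3] = fe$efg  (last char: 'g')
  sorted[4] = fgfe$e  (last char: 'e')
  sorted[5] = gfe$ef  (last char: 'f')
Last column: ef$gef
Original string S is at sorted index 2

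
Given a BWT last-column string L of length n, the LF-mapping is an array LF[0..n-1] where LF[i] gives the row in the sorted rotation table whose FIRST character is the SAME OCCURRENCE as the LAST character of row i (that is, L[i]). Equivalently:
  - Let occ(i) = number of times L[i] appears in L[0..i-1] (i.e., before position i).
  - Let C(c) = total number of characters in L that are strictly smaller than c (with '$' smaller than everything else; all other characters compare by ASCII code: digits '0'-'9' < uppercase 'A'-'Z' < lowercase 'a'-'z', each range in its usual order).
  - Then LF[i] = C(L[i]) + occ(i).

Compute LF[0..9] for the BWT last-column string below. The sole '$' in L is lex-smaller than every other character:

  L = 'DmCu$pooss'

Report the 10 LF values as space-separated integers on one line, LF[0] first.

Char counts: '$':1, 'C':1, 'D':1, 'm':1, 'o':2, 'p':1, 's':2, 'u':1
C (first-col start): C('$')=0, C('C')=1, C('D')=2, C('m')=3, C('o')=4, C('p')=6, C('s')=7, C('u')=9
L[0]='D': occ=0, LF[0]=C('D')+0=2+0=2
L[1]='m': occ=0, LF[1]=C('m')+0=3+0=3
L[2]='C': occ=0, LF[2]=C('C')+0=1+0=1
L[3]='u': occ=0, LF[3]=C('u')+0=9+0=9
L[4]='$': occ=0, LF[4]=C('$')+0=0+0=0
L[5]='p': occ=0, LF[5]=C('p')+0=6+0=6
L[6]='o': occ=0, LF[6]=C('o')+0=4+0=4
L[7]='o': occ=1, LF[7]=C('o')+1=4+1=5
L[8]='s': occ=0, LF[8]=C('s')+0=7+0=7
L[9]='s': occ=1, LF[9]=C('s')+1=7+1=8

Answer: 2 3 1 9 0 6 4 5 7 8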